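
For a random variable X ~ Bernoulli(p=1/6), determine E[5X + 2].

For X ~ Bernoulli(p=1/6):
E[X] = \frac{1}{6}
E[5X + 2] = 5 × E[X] + 2 = \frac{17}{6}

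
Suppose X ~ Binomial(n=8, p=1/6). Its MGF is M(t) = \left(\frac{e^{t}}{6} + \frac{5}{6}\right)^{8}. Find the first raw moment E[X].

To find E[X], compute M^(1)(0):
M^(1)(t) = \frac{4 \left(\frac{e^{t}}{6} + \frac{5}{6}\right)^{7} e^{t}}{3}
M^(1)(0) = \frac{4}{3}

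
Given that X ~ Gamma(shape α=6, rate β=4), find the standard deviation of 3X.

For X ~ Gamma(shape α=6, rate β=4):
Var(X) = \frac{3}{8}
SD(X) = √(Var(X)) = √(\frac{3}{8}) = \frac{\sqrt{6}}{4}
SD(3X) = |3| × SD(X) = 3 × \frac{\sqrt{6}}{4} = \frac{3 \sqrt{6}}{4}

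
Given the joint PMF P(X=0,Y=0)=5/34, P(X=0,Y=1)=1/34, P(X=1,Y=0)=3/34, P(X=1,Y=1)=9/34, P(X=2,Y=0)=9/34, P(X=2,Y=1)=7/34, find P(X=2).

P(X=2) = P(X=2,Y=0) + P(X=2,Y=1)
= 9/34 + 7/34
= 8/17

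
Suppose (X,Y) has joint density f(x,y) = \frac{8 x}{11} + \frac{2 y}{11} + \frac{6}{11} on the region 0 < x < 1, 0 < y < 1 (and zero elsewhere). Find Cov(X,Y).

E[XY] = ∫∫ xy × f(x,y) dx dy = \frac{19}{66}
E[X] = \frac{37}{66}
E[Y] = \frac{17}{33}
Cov(X,Y) = E[XY] - E[X]E[Y] = - \frac{1}{1089}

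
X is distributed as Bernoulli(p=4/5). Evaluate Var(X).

For X ~ Bernoulli(p=4/5):
Var(X) = \frac{4}{25}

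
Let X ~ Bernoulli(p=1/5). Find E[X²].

Using the identity E[X²] = Var(X) + (E[X])²:
E[X] = \frac{1}{5}
Var(X) = \frac{4}{25}
E[X²] = \frac{4}{25} + (\frac{1}{5})²
= \frac{1}{5}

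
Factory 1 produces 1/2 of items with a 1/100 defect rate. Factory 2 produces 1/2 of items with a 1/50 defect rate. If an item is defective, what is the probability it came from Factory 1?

Using Bayes' theorem:
P(F1) = 1/2, P(D|F1) = 1/100
P(F2) = 1/2, P(D|F2) = 1/50
P(D) = P(D|F1)P(F1) + P(D|F2)P(F2)
     = \frac{3}{200}
P(F1|D) = P(D|F1)P(F1) / P(D)
= \frac{1}{3}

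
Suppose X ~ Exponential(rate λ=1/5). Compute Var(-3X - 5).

For X ~ Exponential(rate λ=1/5):
Var(X) = 25
Var(-3X - 5) = (-3)² × Var(X) = 9 × 25 = 225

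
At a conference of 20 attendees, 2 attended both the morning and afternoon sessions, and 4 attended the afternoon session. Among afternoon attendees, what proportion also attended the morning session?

P(A ∩ B) = 2/20 = 1/10
P(B) = 4/20 = 1/5
P(A|B) = P(A ∩ B) / P(B) = (1/10) / (1/5) = 1/2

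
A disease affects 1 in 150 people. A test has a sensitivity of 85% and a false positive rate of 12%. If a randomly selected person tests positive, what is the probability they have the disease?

Let D = the rare event, + = positive/flagged.
P(D) = 1/150
P(+|D) = 85/100 = 17/20
P(+|D') = 12/100 = 3/25
P(+) = P(+|D)P(D) + P(+|D')P(D')
     = \frac{17}{20} × \frac{1}{150} + \frac{3}{25} × \frac{149}{150}
     = \frac{1873}{15000}
P(D|+) = P(+|D)P(D)/P(+) = \frac{85}{1873}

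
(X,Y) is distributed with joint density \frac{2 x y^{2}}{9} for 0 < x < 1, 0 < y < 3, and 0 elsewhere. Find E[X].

f_X(x) = ∫_0^3 \frac{2 x y^{2}}{9} dy = 2 x
E[X] = ∫_0^1 x × (2 x) dx = \frac{2}{3}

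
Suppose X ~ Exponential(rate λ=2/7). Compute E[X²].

Using the identity E[X²] = Var(X) + (E[X])²:
E[X] = \frac{7}{2}
Var(X) = \frac{49}{4}
E[X²] = \frac{49}{4} + (\frac{7}{2})²
= \frac{49}{2}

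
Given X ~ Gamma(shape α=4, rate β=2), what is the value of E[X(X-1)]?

E[X(X-1)] = E[X² - X] = E[X²] - E[X]
E[X] = 2
E[X²] = Var(X) + (E[X])² = 1 + (2)² = 5
E[X(X-1)] = 5 - 2 = 3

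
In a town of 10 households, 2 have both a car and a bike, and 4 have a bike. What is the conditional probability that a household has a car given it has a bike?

P(A ∩ B) = 2/10 = 1/5
P(B) = 4/10 = 2/5
P(A|B) = P(A ∩ B) / P(B) = (1/5) / (2/5) = 1/2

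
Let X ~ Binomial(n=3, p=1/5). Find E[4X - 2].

For X ~ Binomial(n=3, p=1/5):
E[X] = \frac{3}{5}
E[4X - 2] = 4 × E[X] - 2 = \frac{2}{5}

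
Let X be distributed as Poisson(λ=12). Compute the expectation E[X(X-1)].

E[X(X-1)] = E[X² - X] = E[X²] - E[X]
E[X] = 12
E[X²] = Var(X) + (E[X])² = 12 + (12)² = 156
E[X(X-1)] = 156 - 12 = 144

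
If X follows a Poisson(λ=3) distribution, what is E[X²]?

Using the identity E[X²] = Var(X) + (E[X])²:
E[X] = 3
Var(X) = 3
E[X²] = 3 + (3)²
= 12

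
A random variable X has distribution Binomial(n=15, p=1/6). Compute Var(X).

For X ~ Binomial(n=15, p=1/6):
Var(X) = \frac{25}{12}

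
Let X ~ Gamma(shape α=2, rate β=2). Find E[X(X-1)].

E[X(X-1)] = E[X² - X] = E[X²] - E[X]
E[X] = 1
E[X²] = Var(X) + (E[X])² = \frac{1}{2} + (1)² = \frac{3}{2}
E[X(X-1)] = \frac{3}{2} - 1 = \frac{1}{2}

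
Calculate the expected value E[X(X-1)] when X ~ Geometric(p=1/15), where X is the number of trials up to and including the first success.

E[X(X-1)] = E[X² - X] = E[X²] - E[X]
E[X] = 15
E[X²] = Var(X) + (E[X])² = 210 + (15)² = 435
E[X(X-1)] = 435 - 15 = 420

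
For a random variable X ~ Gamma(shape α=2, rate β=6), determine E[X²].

Using the identity E[X²] = Var(X) + (E[X])²:
E[X] = \frac{1}{3}
Var(X) = \frac{1}{18}
E[X²] = \frac{1}{18} + (\frac{1}{3})²
= \frac{1}{6}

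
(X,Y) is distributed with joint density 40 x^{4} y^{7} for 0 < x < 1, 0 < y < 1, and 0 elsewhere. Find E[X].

E[X] = ∫_0^1 ∫_0^1 x × f(x,y) dy dx
= ∫_0^1 ∫_0^1 x × (40 x^{4} y^{7}) dy dx
= \frac{5}{6}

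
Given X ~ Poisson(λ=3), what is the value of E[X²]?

Using the identity E[X²] = Var(X) + (E[X])²:
E[X] = 3
Var(X) = 3
E[X²] = 3 + (3)²
= 12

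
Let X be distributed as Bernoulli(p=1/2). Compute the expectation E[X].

For X ~ Bernoulli(p=1/2), the expected value is:
E[X] = \frac{1}{2}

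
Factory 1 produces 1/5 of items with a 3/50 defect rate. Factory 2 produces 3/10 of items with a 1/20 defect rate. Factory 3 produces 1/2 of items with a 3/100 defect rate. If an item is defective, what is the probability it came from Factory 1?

Using Bayes' theorem:
P(F1) = 1/5, P(D|F1) = 3/50
P(F2) = 3/10, P(D|F2) = 1/20
P(F3) = 1/2, P(D|F3) = 3/100
P(D) = P(D|F1)P(F1) + P(D|F2)P(F2) + P(D|F3)P(F3)
     = \frac{21}{500}
P(F1|D) = P(D|F1)P(F1) / P(D)
= \frac{2}{7}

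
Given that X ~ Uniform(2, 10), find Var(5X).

For X ~ Uniform(2, 10):
Var(X) = \frac{16}{3}
Var(5X) = (5)² × Var(X) = 25 × \frac{16}{3} = \frac{400}{3}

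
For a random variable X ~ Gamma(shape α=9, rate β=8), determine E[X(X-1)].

E[X(X-1)] = E[X² - X] = E[X²] - E[X]
E[X] = \frac{9}{8}
E[X²] = Var(X) + (E[X])² = \frac{9}{64} + (\frac{9}{8})² = \frac{45}{32}
E[X(X-1)] = \frac{45}{32} - \frac{9}{8} = \frac{9}{32}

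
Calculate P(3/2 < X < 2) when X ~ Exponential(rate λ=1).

P(3/2 < X < 2) = ∫_{3/2}^{2} f(x) dx
where f(x) = e^{- x}
= - \frac{1}{e^{2}} + e^{- \frac{3}{2}}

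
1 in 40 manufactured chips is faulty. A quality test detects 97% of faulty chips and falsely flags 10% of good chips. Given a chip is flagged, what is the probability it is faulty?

Let D = the rare event, + = positive/flagged.
P(D) = 1/40
P(+|D) = 97/100
P(+|D') = 10/100 = 1/10
P(+) = P(+|D)P(D) + P(+|D')P(D')
     = \frac{97}{100} × \frac{1}{40} + \frac{1}{10} × \frac{39}{40}
     = \frac{487}{4000}
P(D|+) = P(+|D)P(D)/P(+) = \frac{97}{487}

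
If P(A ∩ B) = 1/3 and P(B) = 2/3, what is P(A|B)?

P(A|B) = P(A ∩ B) / P(B)
= (1/3) / (2/3)
= 1/2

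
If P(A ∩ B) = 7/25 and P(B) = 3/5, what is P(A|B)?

P(A|B) = P(A ∩ B) / P(B)
= (7/25) / (3/5)
= 7/15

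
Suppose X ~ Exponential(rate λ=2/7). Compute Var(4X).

For X ~ Exponential(rate λ=2/7):
Var(X) = \frac{49}{4}
Var(4X) = (4)² × Var(X) = 16 × \frac{49}{4} = 196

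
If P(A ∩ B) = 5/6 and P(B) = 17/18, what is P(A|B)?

P(A|B) = P(A ∩ B) / P(B)
= (5/6) / (17/18)
= 15/17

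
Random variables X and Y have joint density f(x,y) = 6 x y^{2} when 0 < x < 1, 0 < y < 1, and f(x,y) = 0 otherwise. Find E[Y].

E[Y] = ∫_0^1 ∫_0^1 y × f(x,y) dx dy
= \frac{3}{4}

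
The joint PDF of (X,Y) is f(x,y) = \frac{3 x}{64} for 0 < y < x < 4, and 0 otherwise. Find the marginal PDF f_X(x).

f_X(x) = ∫_0^x \frac{3 x}{64} dy = \frac{3 x^{2}}{64}
for 0 < x < 4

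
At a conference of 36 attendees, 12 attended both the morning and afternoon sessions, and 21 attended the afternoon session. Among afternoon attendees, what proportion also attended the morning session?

P(A ∩ B) = 12/36 = 1/3
P(B) = 21/36 = 7/12
P(A|B) = P(A ∩ B) / P(B) = (1/3) / (7/12) = 4/7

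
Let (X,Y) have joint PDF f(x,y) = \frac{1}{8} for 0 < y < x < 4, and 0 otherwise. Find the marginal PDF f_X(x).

f_X(x) = ∫_0^x \frac{1}{8} dy = \frac{x}{8}
for 0 < x < 4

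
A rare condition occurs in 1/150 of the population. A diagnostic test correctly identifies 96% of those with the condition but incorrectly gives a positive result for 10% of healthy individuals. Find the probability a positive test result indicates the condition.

Let D = the rare event, + = positive/flagged.
P(D) = 1/150
P(+|D) = 96/100 = 24/25
P(+|D') = 10/100 = 1/10
P(+) = P(+|D)P(D) + P(+|D')P(D')
     = \frac{24}{25} × \frac{1}{150} + \frac{1}{10} × \frac{149}{150}
     = \frac{793}{7500}
P(D|+) = P(+|D)P(D)/P(+) = \frac{48}{793}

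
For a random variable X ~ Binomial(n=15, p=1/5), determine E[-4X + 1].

For X ~ Binomial(n=15, p=1/5):
E[X] = 3
E[-4X + 1] = -4 × E[X] + 1 = -11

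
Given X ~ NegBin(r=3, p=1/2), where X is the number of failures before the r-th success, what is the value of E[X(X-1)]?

E[X(X-1)] = E[X² - X] = E[X²] - E[X]
E[X] = 3
E[X²] = Var(X) + (E[X])² = 6 + (3)² = 15
E[X(X-1)] = 15 - 3 = 12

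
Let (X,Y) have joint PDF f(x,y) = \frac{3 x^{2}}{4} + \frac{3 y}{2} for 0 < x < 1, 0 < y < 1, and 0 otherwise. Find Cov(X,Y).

E[XY] = ∫∫ xy × f(x,y) dx dy = \frac{11}{32}
E[X] = \frac{9}{16}
E[Y] = \frac{5}{8}
Cov(X,Y) = E[XY] - E[X]E[Y] = - \frac{1}{128}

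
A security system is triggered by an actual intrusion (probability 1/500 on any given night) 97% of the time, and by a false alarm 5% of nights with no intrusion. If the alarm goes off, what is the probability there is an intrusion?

Let D = the rare event, + = positive/flagged.
P(D) = 1/500
P(+|D) = 97/100
P(+|D') = 5/100 = 1/20
P(+) = P(+|D)P(D) + P(+|D')P(D')
     = \frac{97}{100} × \frac{1}{500} + \frac{1}{20} × \frac{499}{500}
     = \frac{162}{3125}
P(D|+) = P(+|D)P(D)/P(+) = \frac{97}{2592}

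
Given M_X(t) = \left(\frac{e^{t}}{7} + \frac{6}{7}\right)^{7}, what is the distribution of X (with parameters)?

The MGF M(t) = \left(\frac{e^{t}}{7} + \frac{6}{7}\right)^{7} is the standard form for the Binomial distribution.
Comparing with the known MGF formula identifies: Binomial(n=7, p=1/7)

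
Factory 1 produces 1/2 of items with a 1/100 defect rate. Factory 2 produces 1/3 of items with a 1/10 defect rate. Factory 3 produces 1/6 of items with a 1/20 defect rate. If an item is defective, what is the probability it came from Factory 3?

Using Bayes' theorem:
P(F1) = 1/2, P(D|F1) = 1/100
P(F2) = 1/3, P(D|F2) = 1/10
P(F3) = 1/6, P(D|F3) = 1/20
P(D) = P(D|F1)P(F1) + P(D|F2)P(F2) + P(D|F3)P(F3)
     = \frac{7}{150}
P(F3|D) = P(D|F3)P(F3) / P(D)
= \frac{5}{28}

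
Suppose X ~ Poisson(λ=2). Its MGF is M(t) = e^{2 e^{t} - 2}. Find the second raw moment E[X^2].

To find E[X^2], compute M^(2)(0):
M^(1)(t) = 2 e^{t} e^{2 e^{t} - 2}
M^(2)(t) = 4 e^{2 t} e^{2 e^{t} - 2} + 2 e^{t} e^{2 e^{t} - 2}
M^(2)(0) = 6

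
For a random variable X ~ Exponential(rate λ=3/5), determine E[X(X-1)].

E[X(X-1)] = E[X² - X] = E[X²] - E[X]
E[X] = \frac{5}{3}
E[X²] = Var(X) + (E[X])² = \frac{25}{9} + (\frac{5}{3})² = \frac{50}{9}
E[X(X-1)] = \frac{50}{9} - \frac{5}{3} = \frac{35}{9}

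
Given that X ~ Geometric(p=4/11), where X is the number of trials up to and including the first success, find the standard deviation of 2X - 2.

For X ~ Geometric(p=4/11), where X is the number of trials up to and including the first success:
Var(X) = \frac{77}{16}
SD(X) = √(Var(X)) = √(\frac{77}{16}) = \frac{\sqrt{77}}{4}
SD(2X - 2) = |2| × SD(X) = 2 × \frac{\sqrt{77}}{4} = \frac{\sqrt{77}}{2}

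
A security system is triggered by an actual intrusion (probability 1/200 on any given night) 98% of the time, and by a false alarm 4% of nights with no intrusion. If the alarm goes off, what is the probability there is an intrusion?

Let D = the rare event, + = positive/flagged.
P(D) = 1/200
P(+|D) = 98/100 = 49/50
P(+|D') = 4/100 = 1/25
P(+) = P(+|D)P(D) + P(+|D')P(D')
     = \frac{49}{50} × \frac{1}{200} + \frac{1}{25} × \frac{199}{200}
     = \frac{447}{10000}
P(D|+) = P(+|D)P(D)/P(+) = \frac{49}{447}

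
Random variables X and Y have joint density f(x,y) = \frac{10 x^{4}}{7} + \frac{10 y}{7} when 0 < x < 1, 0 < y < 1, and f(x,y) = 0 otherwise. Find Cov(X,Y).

E[XY] = ∫∫ xy × f(x,y) dx dy = \frac{5}{14}
E[X] = \frac{25}{42}
E[Y] = \frac{13}{21}
Cov(X,Y) = E[XY] - E[X]E[Y] = - \frac{5}{441}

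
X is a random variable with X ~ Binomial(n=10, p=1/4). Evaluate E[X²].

Using the identity E[X²] = Var(X) + (E[X])²:
E[X] = \frac{5}{2}
Var(X) = \frac{15}{8}
E[X²] = \frac{15}{8} + (\frac{5}{2})²
= \frac{65}{8}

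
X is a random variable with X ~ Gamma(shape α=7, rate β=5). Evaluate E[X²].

Using the identity E[X²] = Var(X) + (E[X])²:
E[X] = \frac{7}{5}
Var(X) = \frac{7}{25}
E[X²] = \frac{7}{25} + (\frac{7}{5})²
= \frac{56}{25}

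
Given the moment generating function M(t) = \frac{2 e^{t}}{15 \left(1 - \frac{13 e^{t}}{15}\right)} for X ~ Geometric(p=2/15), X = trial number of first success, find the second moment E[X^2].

To find E[X^2], compute M^(2)(0):
M^(1)(t) = \frac{2 e^{t}}{15 \left(1 - \frac{13 e^{t}}{15}\right)} + \frac{26 e^{2 t}}{225 \left(1 - \frac{13 e^{t}}{15}\right)^{2}}
M^(2)(t) = \frac{2 e^{t}}{15 \left(1 - \frac{13 e^{t}}{15}\right)} + \frac{26 e^{2 t}}{75 \left(1 - \frac{13 e^{t}}{15}\right)^{2}} + \frac{676 e^{3 t}}{3375 \left(1 - \frac{13 e^{t}}{15}\right)^{3}}
M^(2)(0) = 105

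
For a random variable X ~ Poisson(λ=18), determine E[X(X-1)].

E[X(X-1)] = E[X² - X] = E[X²] - E[X]
E[X] = 18
E[X²] = Var(X) + (E[X])² = 18 + (18)² = 342
E[X(X-1)] = 342 - 18 = 324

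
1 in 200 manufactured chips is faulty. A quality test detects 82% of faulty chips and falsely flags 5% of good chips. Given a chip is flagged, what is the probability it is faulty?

Let D = the rare event, + = positive/flagged.
P(D) = 1/200
P(+|D) = 82/100 = 41/50
P(+|D') = 5/100 = 1/20
P(+) = P(+|D)P(D) + P(+|D')P(D')
     = \frac{41}{50} × \frac{1}{200} + \frac{1}{20} × \frac{199}{200}
     = \frac{1077}{20000}
P(D|+) = P(+|D)P(D)/P(+) = \frac{82}{1077}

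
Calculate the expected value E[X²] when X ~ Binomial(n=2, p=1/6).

Using the identity E[X²] = Var(X) + (E[X])²:
E[X] = \frac{1}{3}
Var(X) = \frac{5}{18}
E[X²] = \frac{5}{18} + (\frac{1}{3})²
= \frac{7}{18}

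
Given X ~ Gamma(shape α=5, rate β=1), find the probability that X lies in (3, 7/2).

P(3 < X < 7/2) = ∫_{3}^{7/2} f(x) dx
where f(x) = \frac{x^{4} e^{- x}}{24}
= - \frac{3075}{128 e^{\frac{7}{2}}} + \frac{131}{8 e^{3}}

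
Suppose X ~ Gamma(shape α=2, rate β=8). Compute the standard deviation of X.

For X ~ Gamma(shape α=2, rate β=8):
Var(X) = \frac{1}{32}
SD(X) = √(Var(X)) = √(\frac{1}{32}) = \frac{\sqrt{2}}{8}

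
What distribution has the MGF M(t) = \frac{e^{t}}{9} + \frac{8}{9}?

The MGF M(t) = \frac{e^{t}}{9} + \frac{8}{9} is the standard form for the Bernoulli distribution.
Comparing with the known MGF formula identifies: Bernoulli(p=1/9)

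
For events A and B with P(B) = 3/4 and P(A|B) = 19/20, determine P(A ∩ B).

By definition, P(A|B) = P(A ∩ B) / P(B)
So P(A ∩ B) = P(A|B) × P(B)
= 19/20 × 3/4
= 57/80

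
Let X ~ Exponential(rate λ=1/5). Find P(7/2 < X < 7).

P(7/2 < X < 7) = ∫_{7/2}^{7} f(x) dx
where f(x) = \frac{e^{- \frac{x}{5}}}{5}
= - \frac{1}{e^{\frac{7}{5}}} + e^{- \frac{7}{10}}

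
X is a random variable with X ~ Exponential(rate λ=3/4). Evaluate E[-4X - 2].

For X ~ Exponential(rate λ=3/4):
E[X] = \frac{4}{3}
E[-4X - 2] = -4 × E[X] - 2 = - \frac{22}{3}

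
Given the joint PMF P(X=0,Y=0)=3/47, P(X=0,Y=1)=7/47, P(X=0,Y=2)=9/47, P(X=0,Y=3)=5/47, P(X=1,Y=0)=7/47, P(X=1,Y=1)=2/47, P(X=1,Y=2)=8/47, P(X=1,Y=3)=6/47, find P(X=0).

P(X=0) = P(X=0,Y=0) + P(X=0,Y=1) + P(X=0,Y=2) + P(X=0,Y=3)
= 3/47 + 7/47 + 9/47 + 5/47
= 24/47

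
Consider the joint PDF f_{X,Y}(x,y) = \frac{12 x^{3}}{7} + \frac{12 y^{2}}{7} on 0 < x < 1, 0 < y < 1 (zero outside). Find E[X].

E[X] = ∫_0^1 ∫_0^1 x × f(x,y) dy dx
= ∫_0^1 ∫_0^1 x × (\frac{12 x^{3}}{7} + \frac{12 y^{2}}{7}) dy dx
= \frac{22}{35}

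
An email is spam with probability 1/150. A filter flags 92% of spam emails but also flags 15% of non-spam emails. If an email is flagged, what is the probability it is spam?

Let D = the rare event, + = positive/flagged.
P(D) = 1/150
P(+|D) = 92/100 = 23/25
P(+|D') = 15/100 = 3/20
P(+) = P(+|D)P(D) + P(+|D')P(D')
     = \frac{23}{25} × \frac{1}{150} + \frac{3}{20} × \frac{149}{150}
     = \frac{2327}{15000}
P(D|+) = P(+|D)P(D)/P(+) = \frac{92}{2327}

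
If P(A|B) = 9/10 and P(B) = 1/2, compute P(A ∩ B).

By definition, P(A|B) = P(A ∩ B) / P(B)
So P(A ∩ B) = P(A|B) × P(B)
= 9/10 × 1/2
= 9/20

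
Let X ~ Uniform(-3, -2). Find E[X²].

Using the identity E[X²] = Var(X) + (E[X])²:
E[X] = - \frac{5}{2}
Var(X) = \frac{1}{12}
E[X²] = \frac{1}{12} + (- \frac{5}{2})²
= \frac{19}{3}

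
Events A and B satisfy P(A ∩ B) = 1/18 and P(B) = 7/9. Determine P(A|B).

P(A|B) = P(A ∩ B) / P(B)
= (1/18) / (7/9)
= 1/14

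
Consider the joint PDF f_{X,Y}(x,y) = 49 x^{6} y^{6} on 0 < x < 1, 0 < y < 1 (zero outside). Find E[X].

E[X] = ∫_0^1 ∫_0^1 x × f(x,y) dy dx
= ∫_0^1 ∫_0^1 x × (49 x^{6} y^{6}) dy dx
= \frac{7}{8}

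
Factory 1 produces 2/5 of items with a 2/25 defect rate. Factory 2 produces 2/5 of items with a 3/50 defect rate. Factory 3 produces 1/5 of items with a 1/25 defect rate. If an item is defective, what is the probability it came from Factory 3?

Using Bayes' theorem:
P(F1) = 2/5, P(D|F1) = 2/25
P(F2) = 2/5, P(D|F2) = 3/50
P(F3) = 1/5, P(D|F3) = 1/25
P(D) = P(D|F1)P(F1) + P(D|F2)P(F2) + P(D|F3)P(F3)
     = \frac{8}{125}
P(F3|D) = P(D|F3)P(F3) / P(D)
= \frac{1}{8}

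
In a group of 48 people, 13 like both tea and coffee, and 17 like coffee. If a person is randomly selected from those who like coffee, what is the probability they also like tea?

P(A ∩ B) = 13/48
P(B) = 17/48
P(A|B) = P(A ∩ B) / P(B) = (13/48) / (17/48) = 13/17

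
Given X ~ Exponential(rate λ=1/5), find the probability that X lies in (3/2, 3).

P(3/2 < X < 3) = ∫_{3/2}^{3} f(x) dx
where f(x) = \frac{e^{- \frac{x}{5}}}{5}
= - \frac{1}{e^{\frac{3}{5}}} + e^{- \frac{3}{10}}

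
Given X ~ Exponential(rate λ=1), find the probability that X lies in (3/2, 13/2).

P(3/2 < X < 13/2) = ∫_{3/2}^{13/2} f(x) dx
where f(x) = e^{- x}
= - \frac{1 - e^{5}}{e^{\frac{13}{2}}}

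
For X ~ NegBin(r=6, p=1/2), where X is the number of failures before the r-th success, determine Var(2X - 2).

For X ~ NegBin(r=6, p=1/2), where X is the number of failures before the r-th success:
Var(X) = 12
Var(2X - 2) = (2)² × Var(X) = 4 × 12 = 48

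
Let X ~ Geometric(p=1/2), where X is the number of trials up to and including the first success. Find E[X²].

Using the identity E[X²] = Var(X) + (E[X])²:
E[X] = 2
Var(X) = 2
E[X²] = 2 + (2)²
= 6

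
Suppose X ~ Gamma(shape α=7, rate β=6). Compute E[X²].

Using the identity E[X²] = Var(X) + (E[X])²:
E[X] = \frac{7}{6}
Var(X) = \frac{7}{36}
E[X²] = \frac{7}{36} + (\frac{7}{6})²
= \frac{14}{9}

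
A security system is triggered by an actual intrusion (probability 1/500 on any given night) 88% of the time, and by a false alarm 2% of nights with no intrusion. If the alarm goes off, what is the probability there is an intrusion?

Let D = the rare event, + = positive/flagged.
P(D) = 1/500
P(+|D) = 88/100 = 22/25
P(+|D') = 2/100 = 1/50
P(+) = P(+|D)P(D) + P(+|D')P(D')
     = \frac{22}{25} × \frac{1}{500} + \frac{1}{50} × \frac{499}{500}
     = \frac{543}{25000}
P(D|+) = P(+|D)P(D)/P(+) = \frac{44}{543}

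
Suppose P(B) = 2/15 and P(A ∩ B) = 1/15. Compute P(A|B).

P(A|B) = P(A ∩ B) / P(B)
= (1/15) / (2/15)
= 1/2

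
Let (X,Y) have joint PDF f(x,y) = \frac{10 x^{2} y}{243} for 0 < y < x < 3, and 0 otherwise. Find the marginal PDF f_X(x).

f_X(x) = ∫_0^x \frac{10 x^{2} y}{243} dy = \frac{5 x^{4}}{243}
for 0 < x < 3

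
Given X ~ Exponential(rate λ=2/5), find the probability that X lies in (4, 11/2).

P(4 < X < 11/2) = ∫_{4}^{11/2} f(x) dx
where f(x) = \frac{2 e^{- \frac{2 x}{5}}}{5}
= - \frac{1 - e^{\frac{3}{5}}}{e^{\frac{11}{5}}}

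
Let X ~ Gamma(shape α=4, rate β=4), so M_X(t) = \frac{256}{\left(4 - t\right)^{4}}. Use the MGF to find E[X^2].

To find E[X^2], compute M^(2)(0):
M^(1)(t) = \frac{1024}{\left(4 - t\right)^{5}}
M^(2)(t) = \frac{5120}{\left(4 - t\right)^{6}}
M^(2)(0) = \frac{5}{4}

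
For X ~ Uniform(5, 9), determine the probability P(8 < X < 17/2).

P(8 < X < 17/2) = ∫_{8}^{17/2} f(x) dx
where f(x) = \frac{1}{4}
= \frac{1}{8}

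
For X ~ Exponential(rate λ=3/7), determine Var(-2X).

For X ~ Exponential(rate λ=3/7):
Var(X) = \frac{49}{9}
Var(-2X) = (-2)² × Var(X) = 4 × \frac{49}{9} = \frac{196}{9}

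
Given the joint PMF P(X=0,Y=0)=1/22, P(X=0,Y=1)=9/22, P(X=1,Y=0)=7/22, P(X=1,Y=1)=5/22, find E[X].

First find marginal of X:
P(X=0) = 5/11
P(X=1) = 6/11
E[X] = 0 × 5/11 + 1 × 6/11 = 6/11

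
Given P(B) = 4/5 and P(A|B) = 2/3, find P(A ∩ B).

By definition, P(A|B) = P(A ∩ B) / P(B)
So P(A ∩ B) = P(A|B) × P(B)
= 2/3 × 4/5
= 8/15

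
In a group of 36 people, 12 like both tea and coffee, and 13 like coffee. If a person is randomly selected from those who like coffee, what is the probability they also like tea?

P(A ∩ B) = 12/36 = 1/3
P(B) = 13/36
P(A|B) = P(A ∩ B) / P(B) = (1/3) / (13/36) = 12/13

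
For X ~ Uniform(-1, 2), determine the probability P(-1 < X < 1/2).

P(-1 < X < 1/2) = ∫_{-1}^{1/2} f(x) dx
where f(x) = \frac{1}{3}
= \frac{1}{2}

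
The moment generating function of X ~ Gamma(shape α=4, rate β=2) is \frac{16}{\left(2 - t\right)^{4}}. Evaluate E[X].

To find E[X], compute M^(1)(0):
M^(1)(t) = \frac{64}{\left(2 - t\right)^{5}}
M^(1)(0) = 2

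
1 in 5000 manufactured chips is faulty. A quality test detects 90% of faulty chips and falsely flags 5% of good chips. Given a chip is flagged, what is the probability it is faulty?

Let D = the rare event, + = positive/flagged.
P(D) = 1/5000
P(+|D) = 90/100 = 9/10
P(+|D') = 5/100 = 1/20
P(+) = P(+|D)P(D) + P(+|D')P(D')
     = \frac{9}{10} × \frac{1}{5000} + \frac{1}{20} × \frac{4999}{5000}
     = \frac{5017}{100000}
P(D|+) = P(+|D)P(D)/P(+) = \frac{18}{5017}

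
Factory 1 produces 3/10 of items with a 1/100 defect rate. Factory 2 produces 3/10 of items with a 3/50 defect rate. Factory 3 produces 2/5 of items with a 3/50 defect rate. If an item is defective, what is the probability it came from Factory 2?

Using Bayes' theorem:
P(F1) = 3/10, P(D|F1) = 1/100
P(F2) = 3/10, P(D|F2) = 3/50
P(F3) = 2/5, P(D|F3) = 3/50
P(D) = P(D|F1)P(F1) + P(D|F2)P(F2) + P(D|F3)P(F3)
     = \frac{9}{200}
P(F2|D) = P(D|F2)P(F2) / P(D)
= \frac{2}{5}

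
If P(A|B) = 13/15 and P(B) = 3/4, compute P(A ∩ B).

By definition, P(A|B) = P(A ∩ B) / P(B)
So P(A ∩ B) = P(A|B) × P(B)
= 13/15 × 3/4
= 13/20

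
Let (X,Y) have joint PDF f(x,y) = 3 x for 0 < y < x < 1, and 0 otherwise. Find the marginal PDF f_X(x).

f_X(x) = ∫_0^x 3 x dy = 3 x^{2}
for 0 < x < 1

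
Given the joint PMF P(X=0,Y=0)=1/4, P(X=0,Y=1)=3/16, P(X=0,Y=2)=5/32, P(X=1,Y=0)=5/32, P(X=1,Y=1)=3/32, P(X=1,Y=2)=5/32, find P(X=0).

P(X=0) = P(X=0,Y=0) + P(X=0,Y=1) + P(X=0,Y=2)
= 1/4 + 3/16 + 5/32
= 19/32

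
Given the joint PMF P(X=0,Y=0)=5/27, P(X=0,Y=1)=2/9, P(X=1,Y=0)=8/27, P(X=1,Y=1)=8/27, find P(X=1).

P(X=1) = P(X=1,Y=0) + P(X=1,Y=1)
= 8/27 + 8/27
= 16/27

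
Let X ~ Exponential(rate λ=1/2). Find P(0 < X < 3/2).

P(0 < X < 3/2) = ∫_{0}^{3/2} f(x) dx
where f(x) = \frac{e^{- \frac{x}{2}}}{2}
= 1 - e^{- \frac{3}{4}}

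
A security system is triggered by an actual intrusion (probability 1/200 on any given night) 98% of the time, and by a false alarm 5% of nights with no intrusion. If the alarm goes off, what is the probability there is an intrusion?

Let D = the rare event, + = positive/flagged.
P(D) = 1/200
P(+|D) = 98/100 = 49/50
P(+|D') = 5/100 = 1/20
P(+) = P(+|D)P(D) + P(+|D')P(D')
     = \frac{49}{50} × \frac{1}{200} + \frac{1}{20} × \frac{199}{200}
     = \frac{1093}{20000}
P(D|+) = P(+|D)P(D)/P(+) = \frac{98}{1093}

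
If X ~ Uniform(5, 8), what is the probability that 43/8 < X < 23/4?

P(43/8 < X < 23/4) = ∫_{43/8}^{23/4} f(x) dx
where f(x) = \frac{1}{3}
= \frac{1}{8}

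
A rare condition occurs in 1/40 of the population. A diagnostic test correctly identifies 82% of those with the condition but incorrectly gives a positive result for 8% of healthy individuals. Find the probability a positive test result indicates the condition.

Let D = the rare event, + = positive/flagged.
P(D) = 1/40
P(+|D) = 82/100 = 41/50
P(+|D') = 8/100 = 2/25
P(+) = P(+|D)P(D) + P(+|D')P(D')
     = \frac{41}{50} × \frac{1}{40} + \frac{2}{25} × \frac{39}{40}
     = \frac{197}{2000}
P(D|+) = P(+|D)P(D)/P(+) = \frac{41}{197}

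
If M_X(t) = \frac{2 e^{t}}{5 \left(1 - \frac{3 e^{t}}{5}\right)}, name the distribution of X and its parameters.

The MGF M(t) = \frac{2 e^{t}}{5 \left(1 - \frac{3 e^{t}}{5}\right)} is the standard form for the Geometric distribution.
Comparing with the known MGF formula identifies: Geometric(p=2/5), X = trial number of first success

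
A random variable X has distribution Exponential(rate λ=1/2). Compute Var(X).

For X ~ Exponential(rate λ=1/2):
Var(X) = 4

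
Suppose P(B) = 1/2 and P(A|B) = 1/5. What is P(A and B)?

By definition, P(A|B) = P(A ∩ B) / P(B)
So P(A ∩ B) = P(A|B) × P(B)
= 1/5 × 1/2
= 1/10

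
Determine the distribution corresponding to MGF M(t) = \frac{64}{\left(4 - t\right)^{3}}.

The MGF M(t) = \frac{64}{\left(4 - t\right)^{3}} is the standard form for the Gamma distribution.
Comparing with the known MGF formula identifies: Gamma(shape α=3, rate β=4)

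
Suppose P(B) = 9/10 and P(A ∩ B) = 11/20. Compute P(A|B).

P(A|B) = P(A ∩ B) / P(B)
= (11/20) / (9/10)
= 11/18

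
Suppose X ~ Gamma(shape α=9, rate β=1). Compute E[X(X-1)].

E[X(X-1)] = E[X² - X] = E[X²] - E[X]
E[X] = 9
E[X²] = Var(X) + (E[X])² = 9 + (9)² = 90
E[X(X-1)] = 90 - 9 = 81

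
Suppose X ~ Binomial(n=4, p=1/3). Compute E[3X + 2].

For X ~ Binomial(n=4, p=1/3):
E[X] = \frac{4}{3}
E[3X + 2] = 3 × E[X] + 2 = 6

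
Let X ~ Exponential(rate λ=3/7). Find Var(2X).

For X ~ Exponential(rate λ=3/7):
Var(X) = \frac{49}{9}
Var(2X) = (2)² × Var(X) = 4 × \frac{49}{9} = \frac{196}{9}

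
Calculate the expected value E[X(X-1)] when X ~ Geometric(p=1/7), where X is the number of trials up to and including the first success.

E[X(X-1)] = E[X² - X] = E[X²] - E[X]
E[X] = 7
E[X²] = Var(X) + (E[X])² = 42 + (7)² = 91
E[X(X-1)] = 91 - 7 = 84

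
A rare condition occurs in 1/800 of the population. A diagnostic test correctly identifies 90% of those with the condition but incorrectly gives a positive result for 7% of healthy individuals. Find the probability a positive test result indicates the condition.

Let D = the rare event, + = positive/flagged.
P(D) = 1/800
P(+|D) = 90/100 = 9/10
P(+|D') = 7/100
P(+) = P(+|D)P(D) + P(+|D')P(D')
     = \frac{9}{10} × \frac{1}{800} + \frac{7}{100} × \frac{799}{800}
     = \frac{5683}{80000}
P(D|+) = P(+|D)P(D)/P(+) = \frac{90}{5683}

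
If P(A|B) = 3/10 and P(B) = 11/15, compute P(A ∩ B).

By definition, P(A|B) = P(A ∩ B) / P(B)
So P(A ∩ B) = P(A|B) × P(B)
= 3/10 × 11/15
= 11/50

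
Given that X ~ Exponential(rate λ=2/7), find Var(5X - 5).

For X ~ Exponential(rate λ=2/7):
Var(X) = \frac{49}{4}
Var(5X - 5) = (5)² × Var(X) = 25 × \frac{49}{4} = \frac{1225}{4}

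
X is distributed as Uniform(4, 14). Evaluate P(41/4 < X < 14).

P(41/4 < X < 14) = ∫_{41/4}^{14} f(x) dx
where f(x) = \frac{1}{10}
= \frac{3}{8}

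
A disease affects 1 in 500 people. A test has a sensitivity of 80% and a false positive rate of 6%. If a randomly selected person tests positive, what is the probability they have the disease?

Let D = the rare event, + = positive/flagged.
P(D) = 1/500
P(+|D) = 80/100 = 4/5
P(+|D') = 6/100 = 3/50
P(+) = P(+|D)P(D) + P(+|D')P(D')
     = \frac{4}{5} × \frac{1}{500} + \frac{3}{50} × \frac{499}{500}
     = \frac{1537}{25000}
P(D|+) = P(+|D)P(D)/P(+) = \frac{40}{1537}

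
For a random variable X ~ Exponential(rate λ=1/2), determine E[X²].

Using the identity E[X²] = Var(X) + (E[X])²:
E[X] = 2
Var(X) = 4
E[X²] = 4 + (2)²
= 8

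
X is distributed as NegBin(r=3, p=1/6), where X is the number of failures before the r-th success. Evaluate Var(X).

For X ~ NegBin(r=3, p=1/6), where X is the number of failures before the r-th success:
Var(X) = 90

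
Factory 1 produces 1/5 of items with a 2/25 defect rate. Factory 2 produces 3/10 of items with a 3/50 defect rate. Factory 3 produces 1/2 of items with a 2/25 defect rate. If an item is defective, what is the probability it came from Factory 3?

Using Bayes' theorem:
P(F1) = 1/5, P(D|F1) = 2/25
P(F2) = 3/10, P(D|F2) = 3/50
P(F3) = 1/2, P(D|F3) = 2/25
P(D) = P(D|F1)P(F1) + P(D|F2)P(F2) + P(D|F3)P(F3)
     = \frac{37}{500}
P(F3|D) = P(D|F3)P(F3) / P(D)
= \frac{20}{37}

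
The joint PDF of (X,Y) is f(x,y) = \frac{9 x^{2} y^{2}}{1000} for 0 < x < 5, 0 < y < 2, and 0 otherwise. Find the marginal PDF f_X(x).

f_X(x) = ∫_0^2 f(x,y) dy
= ∫_0^2 \frac{9 x^{2} y^{2}}{1000} dy
= \frac{3 x^{2}}{125} for 0 < x < 5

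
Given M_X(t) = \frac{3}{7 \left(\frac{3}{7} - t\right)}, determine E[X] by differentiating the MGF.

To find E[X], compute M^(1)(0):
M^(1)(t) = \frac{3}{7 \left(\frac{3}{7} - t\right)^{2}}
M^(1)(0) = \frac{7}{3}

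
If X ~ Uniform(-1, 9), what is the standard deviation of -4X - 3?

For X ~ Uniform(-1, 9):
Var(X) = \frac{25}{3}
SD(X) = √(Var(X)) = √(\frac{25}{3}) = \frac{5 \sqrt{3}}{3}
SD(-4X - 3) = |-4| × SD(X) = 4 × \frac{5 \sqrt{3}}{3} = \frac{20 \sqrt{3}}{3}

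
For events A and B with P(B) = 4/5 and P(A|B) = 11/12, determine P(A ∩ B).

By definition, P(A|B) = P(A ∩ B) / P(B)
So P(A ∩ B) = P(A|B) × P(B)
= 11/12 × 4/5
= 11/15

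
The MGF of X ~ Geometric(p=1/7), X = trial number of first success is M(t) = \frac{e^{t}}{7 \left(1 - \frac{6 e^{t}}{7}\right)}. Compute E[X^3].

To find E[X^3], compute M^(3)(0):
M^(1)(t) = \frac{e^{t}}{7 \left(1 - \frac{6 e^{t}}{7}\right)} + \frac{6 e^{2 t}}{49 \left(1 - \frac{6 e^{t}}{7}\right)^{2}}
M^(2)(t) = \frac{e^{t}}{7 \left(1 - \frac{6 e^{t}}{7}\right)} + \frac{18 e^{2 t}}{49 \left(1 - \frac{6 e^{t}}{7}\right)^{2}} + \frac{72 e^{3 t}}{343 \left(1 - \frac{6 e^{t}}{7}\right)^{3}}
M^(3)(t) = \frac{e^{t}}{7 \left(1 - \frac{6 e^{t}}{7}\right)} + \frac{6 e^{2 t}}{7 \left(1 - \frac{6 e^{t}}{7}\right)^{2}} + \frac{432 e^{3 t}}{343 \left(1 - \frac{6 e^{t}}{7}\right)^{3}} + \frac{1296 e^{4 t}}{2401 \left(1 - \frac{6 e^{t}}{7}\right)^{4}}
M^(3)(0) = 1771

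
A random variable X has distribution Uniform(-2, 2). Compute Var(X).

For X ~ Uniform(-2, 2):
Var(X) = \frac{4}{3}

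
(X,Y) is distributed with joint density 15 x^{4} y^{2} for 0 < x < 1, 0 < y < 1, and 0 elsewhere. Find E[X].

E[X] = ∫_0^1 ∫_0^1 x × f(x,y) dy dx
= ∫_0^1 ∫_0^1 x × (15 x^{4} y^{2}) dy dx
= \frac{5}{6}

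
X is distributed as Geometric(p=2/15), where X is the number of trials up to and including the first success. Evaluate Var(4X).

For X ~ Geometric(p=2/15), where X is the number of trials up to and including the first success:
Var(X) = \frac{195}{4}
Var(4X) = (4)² × Var(X) = 16 × \frac{195}{4} = 780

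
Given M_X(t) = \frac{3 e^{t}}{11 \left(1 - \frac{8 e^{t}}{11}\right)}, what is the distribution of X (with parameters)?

The MGF M(t) = \frac{3 e^{t}}{11 \left(1 - \frac{8 e^{t}}{11}\right)} is the standard form for the Geometric distribution.
Comparing with the known MGF formula identifies: Geometric(p=3/11), X = trial number of first success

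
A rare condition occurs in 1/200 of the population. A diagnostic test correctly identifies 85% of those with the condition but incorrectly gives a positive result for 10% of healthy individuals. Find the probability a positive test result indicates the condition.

Let D = the rare event, + = positive/flagged.
P(D) = 1/200
P(+|D) = 85/100 = 17/20
P(+|D') = 10/100 = 1/10
P(+) = P(+|D)P(D) + P(+|D')P(D')
     = \frac{17}{20} × \frac{1}{200} + \frac{1}{10} × \frac{199}{200}
     = \frac{83}{800}
P(D|+) = P(+|D)P(D)/P(+) = \frac{17}{415}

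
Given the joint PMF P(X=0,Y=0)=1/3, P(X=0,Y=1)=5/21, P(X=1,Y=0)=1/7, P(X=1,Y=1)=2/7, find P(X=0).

P(X=0) = P(X=0,Y=0) + P(X=0,Y=1)
= 1/3 + 5/21
= 4/7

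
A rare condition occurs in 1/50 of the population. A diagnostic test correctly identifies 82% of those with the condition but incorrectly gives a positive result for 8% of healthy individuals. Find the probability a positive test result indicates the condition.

Let D = the rare event, + = positive/flagged.
P(D) = 1/50
P(+|D) = 82/100 = 41/50
P(+|D') = 8/100 = 2/25
P(+) = P(+|D)P(D) + P(+|D')P(D')
     = \frac{41}{50} × \frac{1}{50} + \frac{2}{25} × \frac{49}{50}
     = \frac{237}{2500}
P(D|+) = P(+|D)P(D)/P(+) = \frac{41}{237}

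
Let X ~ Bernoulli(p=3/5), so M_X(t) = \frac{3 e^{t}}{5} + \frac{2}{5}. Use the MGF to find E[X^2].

To find E[X^2], compute M^(2)(0):
M^(1)(t) = \frac{3 e^{t}}{5}
M^(2)(t) = \frac{3 e^{t}}{5}
M^(2)(0) = \frac{3}{5}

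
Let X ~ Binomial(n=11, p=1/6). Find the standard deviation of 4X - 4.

For X ~ Binomial(n=11, p=1/6):
Var(X) = \frac{55}{36}
SD(X) = √(Var(X)) = √(\frac{55}{36}) = \frac{\sqrt{55}}{6}
SD(4X - 4) = |4| × SD(X) = 4 × \frac{\sqrt{55}}{6} = \frac{2 \sqrt{55}}{3}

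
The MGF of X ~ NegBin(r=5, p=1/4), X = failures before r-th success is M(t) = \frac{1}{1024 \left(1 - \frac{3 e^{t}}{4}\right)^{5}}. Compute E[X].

To find E[X], compute M^(1)(0):
M^(1)(t) = \frac{15 e^{t}}{4096 \left(1 - \frac{3 e^{t}}{4}\right)^{6}}
M^(1)(0) = 15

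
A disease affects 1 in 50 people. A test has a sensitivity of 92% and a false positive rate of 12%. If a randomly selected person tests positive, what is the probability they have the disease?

Let D = the rare event, + = positive/flagged.
P(D) = 1/50
P(+|D) = 92/100 = 23/25
P(+|D') = 12/100 = 3/25
P(+) = P(+|D)P(D) + P(+|D')P(D')
     = \frac{23}{25} × \frac{1}{50} + \frac{3}{25} × \frac{49}{50}
     = \frac{17}{125}
P(D|+) = P(+|D)P(D)/P(+) = \frac{23}{170}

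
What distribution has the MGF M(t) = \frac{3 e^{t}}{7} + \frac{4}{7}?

The MGF M(t) = \frac{3 e^{t}}{7} + \frac{4}{7} is the standard form for the Bernoulli distribution.
Comparing with the known MGF formula identifies: Bernoulli(p=3/7)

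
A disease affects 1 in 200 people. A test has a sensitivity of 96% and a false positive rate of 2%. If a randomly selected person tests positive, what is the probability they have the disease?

Let D = the rare event, + = positive/flagged.
P(D) = 1/200
P(+|D) = 96/100 = 24/25
P(+|D') = 2/100 = 1/50
P(+) = P(+|D)P(D) + P(+|D')P(D')
     = \frac{24}{25} × \frac{1}{200} + \frac{1}{50} × \frac{199}{200}
     = \frac{247}{10000}
P(D|+) = P(+|D)P(D)/P(+) = \frac{48}{247}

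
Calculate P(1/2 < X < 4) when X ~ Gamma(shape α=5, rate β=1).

P(1/2 < X < 4) = ∫_{1/2}^{4} f(x) dx
where f(x) = \frac{x^{4} e^{- x}}{24}
= - \frac{103}{3 e^{4}} + \frac{211}{128 e^{\frac{1}{2}}}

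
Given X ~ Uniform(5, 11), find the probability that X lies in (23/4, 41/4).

P(23/4 < X < 41/4) = ∫_{23/4}^{41/4} f(x) dx
where f(x) = \frac{1}{6}
= \frac{3}{4}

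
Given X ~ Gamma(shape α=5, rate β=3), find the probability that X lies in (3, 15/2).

P(3 < X < 15/2) = ∫_{3}^{15/2} f(x) dx
where f(x) = \frac{81 x^{4} e^{- 3 x}}{8}
= - \frac{1645283}{128 e^{\frac{45}{2}}} + \frac{3563}{8 e^{9}}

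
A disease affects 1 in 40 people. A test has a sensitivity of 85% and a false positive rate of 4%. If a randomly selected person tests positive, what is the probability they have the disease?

Let D = the rare event, + = positive/flagged.
P(D) = 1/40
P(+|D) = 85/100 = 17/20
P(+|D') = 4/100 = 1/25
P(+) = P(+|D)P(D) + P(+|D')P(D')
     = \frac{17}{20} × \frac{1}{40} + \frac{1}{25} × \frac{39}{40}
     = \frac{241}{4000}
P(D|+) = P(+|D)P(D)/P(+) = \frac{85}{241}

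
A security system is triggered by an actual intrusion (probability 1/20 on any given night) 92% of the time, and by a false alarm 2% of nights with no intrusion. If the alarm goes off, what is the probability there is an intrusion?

Let D = the rare event, + = positive/flagged.
P(D) = 1/20
P(+|D) = 92/100 = 23/25
P(+|D') = 2/100 = 1/50
P(+) = P(+|D)P(D) + P(+|D')P(D')
     = \frac{23}{25} × \frac{1}{20} + \frac{1}{50} × \frac{19}{20}
     = \frac{13}{200}
P(D|+) = P(+|D)P(D)/P(+) = \frac{46}{65}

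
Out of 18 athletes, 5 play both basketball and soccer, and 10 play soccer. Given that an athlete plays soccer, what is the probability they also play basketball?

P(A ∩ B) = 5/18
P(B) = 10/18 = 5/9
P(A|B) = P(A ∩ B) / P(B) = (5/18) / (5/9) = 1/2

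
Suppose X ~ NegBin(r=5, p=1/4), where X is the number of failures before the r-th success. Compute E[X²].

Using the identity E[X²] = Var(X) + (E[X])²:
E[X] = 15
Var(X) = 60
E[X²] = 60 + (15)²
= 285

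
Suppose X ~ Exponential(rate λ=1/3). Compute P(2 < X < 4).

P(2 < X < 4) = ∫_{2}^{4} f(x) dx
where f(x) = \frac{e^{- \frac{x}{3}}}{3}
= - \frac{1 - e^{\frac{2}{3}}}{e^{\frac{4}{3}}}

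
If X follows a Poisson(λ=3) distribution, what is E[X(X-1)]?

E[X(X-1)] = E[X² - X] = E[X²] - E[X]
E[X] = 3
E[X²] = Var(X) + (E[X])² = 3 + (3)² = 12
E[X(X-1)] = 12 - 3 = 9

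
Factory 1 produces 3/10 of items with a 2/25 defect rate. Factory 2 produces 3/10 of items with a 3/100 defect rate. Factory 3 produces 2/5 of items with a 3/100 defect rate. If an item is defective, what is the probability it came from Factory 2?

Using Bayes' theorem:
P(F1) = 3/10, P(D|F1) = 2/25
P(F2) = 3/10, P(D|F2) = 3/100
P(F3) = 2/5, P(D|F3) = 3/100
P(D) = P(D|F1)P(F1) + P(D|F2)P(F2) + P(D|F3)P(F3)
     = \frac{9}{200}
P(F2|D) = P(D|F2)P(F2) / P(D)
= \frac{1}{5}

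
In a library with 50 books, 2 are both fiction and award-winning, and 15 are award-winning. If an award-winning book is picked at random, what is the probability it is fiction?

P(A ∩ B) = 2/50 = 1/25
P(B) = 15/50 = 3/10
P(A|B) = P(A ∩ B) / P(B) = (1/25) / (3/10) = 2/15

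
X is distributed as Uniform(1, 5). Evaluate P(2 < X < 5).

P(2 < X < 5) = ∫_{2}^{5} f(x) dx
where f(x) = \frac{1}{4}
= \frac{3}{4}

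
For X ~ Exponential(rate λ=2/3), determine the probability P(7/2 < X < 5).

P(7/2 < X < 5) = ∫_{7/2}^{5} f(x) dx
where f(x) = \frac{2 e^{- \frac{2 x}{3}}}{3}
= - \frac{1 - e}{e^{\frac{10}{3}}}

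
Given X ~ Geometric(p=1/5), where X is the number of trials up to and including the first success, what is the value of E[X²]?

Using the identity E[X²] = Var(X) + (E[X])²:
E[X] = 5
Var(X) = 20
E[X²] = 20 + (5)²
= 45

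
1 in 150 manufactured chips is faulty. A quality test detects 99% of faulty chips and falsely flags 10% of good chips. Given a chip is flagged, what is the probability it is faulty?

Let D = the rare event, + = positive/flagged.
P(D) = 1/150
P(+|D) = 99/100
P(+|D') = 10/100 = 1/10
P(+) = P(+|D)P(D) + P(+|D')P(D')
     = \frac{99}{100} × \frac{1}{150} + \frac{1}{10} × \frac{149}{150}
     = \frac{1589}{15000}
P(D|+) = P(+|D)P(D)/P(+) = \frac{99}{1589}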